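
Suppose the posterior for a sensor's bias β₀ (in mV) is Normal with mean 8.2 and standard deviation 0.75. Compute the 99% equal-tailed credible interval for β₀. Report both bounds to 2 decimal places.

[6.27, 10.13]

The posterior is symmetric, so the 99% equal-tailed interval is β₀ = 8.2 ± z·0.75 with z = 2.576.
Half-width: 2.576 × 0.75 = 1.93.
8.2 − 1.93 = 6.27; 8.2 + 1.93 = 10.13.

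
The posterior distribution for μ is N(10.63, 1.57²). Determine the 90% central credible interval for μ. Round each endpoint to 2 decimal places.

The posterior is symmetric, so the 90% equal-tailed interval is μ = 10.63 ± z·1.57 with z = 1.645.
Half-width: 1.645 × 1.57 = 2.58.
10.63 − 2.58 = 8.05; 10.63 + 2.58 = 13.21.

[8.05, 13.21]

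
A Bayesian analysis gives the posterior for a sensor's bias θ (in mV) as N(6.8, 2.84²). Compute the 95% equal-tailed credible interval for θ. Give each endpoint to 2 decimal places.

The posterior is symmetric, so the 95% equal-tailed interval is θ = 6.8 ± z·2.84 with z = 1.960.
Half-width: 1.960 × 2.84 = 5.57.
6.8 − 5.57 = 1.23; 6.8 + 5.57 = 12.37.

[1.23, 12.37]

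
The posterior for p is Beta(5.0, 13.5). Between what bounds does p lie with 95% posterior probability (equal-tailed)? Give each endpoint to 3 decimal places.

[0.100, 0.487]

Posterior: Beta(5.0, 13.5).
Equal-tailed 95% interval: the 0.025 and 0.975 quantiles of Beta(5.0, 13.5).
Posterior mean ≈ 0.270, SD ≈ 0.101; a Normal approximation gives roughly [0.073, 0.467].
Exact: F⁻¹(0.025) = 0.100; F⁻¹(0.975) = 0.487.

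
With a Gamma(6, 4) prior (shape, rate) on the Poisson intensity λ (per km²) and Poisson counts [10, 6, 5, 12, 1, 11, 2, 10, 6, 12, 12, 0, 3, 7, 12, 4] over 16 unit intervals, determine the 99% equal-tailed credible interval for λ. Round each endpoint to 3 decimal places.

Posterior: Gamma(6+113, 4+16) = Gamma(119, 20) (shape, rate).
Equal-tailed 99% interval: Gamma(119, 20) quantiles at 0.005 and 0.995.
Posterior mean ≈ 5.950, SD ≈ 0.545; a Normal approximation gives roughly [4.545, 7.355].
Exact: lower = 4.639; upper = 7.449.

[4.639, 7.449]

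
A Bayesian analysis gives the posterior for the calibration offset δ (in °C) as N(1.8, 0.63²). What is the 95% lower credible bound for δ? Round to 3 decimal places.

0.764

Need L with P(δ ≥ L) = 0.95: L = 1.8 − z_{0.05}·0.63.
z = 1.645; L = 1.8 − 1.645 × 0.63 = 0.764.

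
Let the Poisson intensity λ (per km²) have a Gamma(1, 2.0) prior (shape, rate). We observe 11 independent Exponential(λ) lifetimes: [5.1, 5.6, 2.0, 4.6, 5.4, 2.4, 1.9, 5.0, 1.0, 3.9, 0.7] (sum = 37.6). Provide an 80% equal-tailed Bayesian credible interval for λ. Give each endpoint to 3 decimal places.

Posterior: Gamma(1+11, 2.0+37.6) = Gamma(12, 39.6) (shape, rate).
Equal-tailed 80% interval: Gamma(12, 39.6) quantiles at 0.1 and 0.9.
Posterior mean ≈ 0.303, SD ≈ 0.087; a Normal approximation gives roughly [0.191, 0.415].
Exact: lower = 0.198; upper = 0.419.

[0.198, 0.419]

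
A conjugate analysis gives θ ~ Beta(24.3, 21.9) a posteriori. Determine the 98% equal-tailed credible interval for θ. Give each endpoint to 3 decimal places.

Posterior: Beta(24.3, 21.9).
Equal-tailed 98% interval: the 0.01 and 0.99 quantiles of Beta(24.3, 21.9).
Posterior mean ≈ 0.526, SD ≈ 0.073; a Normal approximation gives roughly [0.357, 0.695].
Exact: F⁻¹(0.01) = 0.357; F⁻¹(0.99) = 0.691.

[0.357, 0.691]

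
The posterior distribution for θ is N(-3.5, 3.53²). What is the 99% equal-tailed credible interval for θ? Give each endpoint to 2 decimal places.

[-12.59, 5.59]

The posterior is symmetric, so the 99% equal-tailed interval is θ = -3.5 ± z·3.53 with z = 2.576.
Half-width: 2.576 × 3.53 = 9.09.
-3.5 − 9.09 = -12.59; -3.5 + 9.09 = 5.59.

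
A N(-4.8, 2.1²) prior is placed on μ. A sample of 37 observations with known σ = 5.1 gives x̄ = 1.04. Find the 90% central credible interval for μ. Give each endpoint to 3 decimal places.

[-1.044, 1.518]

Posterior precision = 1/2.1² + 37/5.1² = 0.2268 + 1.4225 = 1.6493, so posterior SD = 0.7787.
Posterior mean = (-4.8/2.1² + 37·1.04/5.1²) / 1.6493 = 0.2371.
Interval: 0.2371 ± 1.645 × 0.7787 → [-1.044, 1.518].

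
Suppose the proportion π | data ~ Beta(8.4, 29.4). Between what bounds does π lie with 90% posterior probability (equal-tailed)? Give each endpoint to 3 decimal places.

Posterior: Beta(8.4, 29.4).
Equal-tailed 90% interval: the 0.05 and 0.95 quantiles of Beta(8.4, 29.4).
Posterior mean ≈ 0.222, SD ≈ 0.067; a Normal approximation gives roughly [0.112, 0.332].
Exact: F⁻¹(0.05) = 0.121; F⁻¹(0.95) = 0.340.

[0.121, 0.340]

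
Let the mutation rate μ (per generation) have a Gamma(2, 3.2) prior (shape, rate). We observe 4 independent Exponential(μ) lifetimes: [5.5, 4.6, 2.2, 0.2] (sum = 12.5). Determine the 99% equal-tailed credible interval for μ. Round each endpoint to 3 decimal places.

Posterior: Gamma(2+4, 3.2+12.5) = Gamma(6, 15.7) (shape, rate).
Equal-tailed 99% interval: Gamma(6, 15.7) quantiles at 0.005 and 0.995.
Posterior mean ≈ 0.382, SD ≈ 0.156; a Normal approximation gives roughly [-0.020, 0.784].
Exact: lower = 0.098; upper = 0.901.

[0.098, 0.901]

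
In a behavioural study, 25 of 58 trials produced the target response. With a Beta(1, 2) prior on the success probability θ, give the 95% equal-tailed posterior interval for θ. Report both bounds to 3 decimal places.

Posterior: Beta(1+25, 2+33) = Beta(26, 35).
Equal-tailed 95% interval: the 0.025 and 0.975 quantiles of Beta(26, 35).
Posterior mean ≈ 0.426, SD ≈ 0.063; a Normal approximation gives roughly [0.303, 0.549].
Exact: F⁻¹(0.025) = 0.306; F⁻¹(0.975) = 0.551.

[0.306, 0.551]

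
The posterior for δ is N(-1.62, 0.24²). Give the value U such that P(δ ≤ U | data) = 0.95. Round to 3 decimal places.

-1.225

Need U with P(δ ≤ U) = 0.95: U = -1.62 + z_{0.05}·0.24.
z = 1.645; U = -1.62 + 1.645 × 0.24 = -1.225.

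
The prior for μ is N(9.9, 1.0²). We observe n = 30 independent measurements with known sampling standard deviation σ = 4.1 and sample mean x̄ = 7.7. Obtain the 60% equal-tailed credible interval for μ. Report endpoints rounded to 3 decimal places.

[7.986, 8.994]

Posterior precision = 1/1.0² + 30/4.1² = 1.0000 + 1.7847 = 2.7847, so posterior SD = 0.5993.
Posterior mean = (9.9/1.0² + 30·7.7/4.1²) / 2.7847 = 8.4900.
Interval: 8.4900 ± 0.842 × 0.5993 → [7.986, 8.994].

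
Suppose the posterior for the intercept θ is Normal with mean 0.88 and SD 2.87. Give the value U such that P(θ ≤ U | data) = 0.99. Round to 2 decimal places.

7.56

Need U with P(θ ≤ U) = 0.99: U = 0.88 + z_{0.01}·2.87.
z = 2.326; U = 0.88 + 2.326 × 2.87 = 7.56.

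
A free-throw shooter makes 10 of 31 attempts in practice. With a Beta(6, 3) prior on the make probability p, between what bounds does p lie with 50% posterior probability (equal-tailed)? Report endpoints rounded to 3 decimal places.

Posterior: Beta(6+10, 3+21) = Beta(16, 24).
Equal-tailed 50% interval: the 0.25 and 0.75 quantiles of Beta(16, 24).
Posterior mean ≈ 0.400, SD ≈ 0.077; a Normal approximation gives roughly [0.348, 0.452].
Exact: F⁻¹(0.25) = 0.347; F⁻¹(0.75) = 0.451.

[0.347, 0.451]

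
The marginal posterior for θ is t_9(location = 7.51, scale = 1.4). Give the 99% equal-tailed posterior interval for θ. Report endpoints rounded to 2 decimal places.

[2.96, 12.06]

The t_9 distribution is symmetric; the 99% interval is 7.51 ± t·1.4 with t_{0.995,9} = 3.250.
Half-width: 3.250 × 1.4 = 4.55.
7.51 − 4.55 = 2.96; 7.51 + 4.55 = 12.06.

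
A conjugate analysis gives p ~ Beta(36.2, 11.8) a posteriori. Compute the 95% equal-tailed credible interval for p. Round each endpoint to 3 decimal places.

Posterior: Beta(36.2, 11.8).
Equal-tailed 95% interval: the 0.025 and 0.975 quantiles of Beta(36.2, 11.8).
Posterior mean ≈ 0.754, SD ≈ 0.062; a Normal approximation gives roughly [0.634, 0.875].
Exact: F⁻¹(0.025) = 0.624; F⁻¹(0.975) = 0.864.

[0.624, 0.864]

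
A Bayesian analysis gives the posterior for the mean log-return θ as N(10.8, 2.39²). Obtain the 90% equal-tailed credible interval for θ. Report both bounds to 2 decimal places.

The posterior is symmetric, so the 90% equal-tailed interval is θ = 10.8 ± z·2.39 with z = 1.645.
Half-width: 1.645 × 2.39 = 3.93.
10.8 − 3.93 = 6.87; 10.8 + 3.93 = 14.73.

[6.87, 14.73]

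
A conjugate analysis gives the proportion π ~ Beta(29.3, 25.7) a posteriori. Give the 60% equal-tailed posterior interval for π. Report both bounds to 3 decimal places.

[0.476, 0.590]

Posterior: Beta(29.3, 25.7).
Equal-tailed 60% interval: the 0.2 and 0.8 quantiles of Beta(29.3, 25.7).
Posterior mean ≈ 0.533, SD ≈ 0.067; a Normal approximation gives roughly [0.477, 0.589].
Exact: F⁻¹(0.2) = 0.476; F⁻¹(0.8) = 0.590.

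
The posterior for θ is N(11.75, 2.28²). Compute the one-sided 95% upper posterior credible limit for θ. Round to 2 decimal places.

15.50

Need U with P(θ ≤ U) = 0.95: U = 11.75 + z_{0.05}·2.28.
z = 1.645; U = 11.75 + 1.645 × 2.28 = 15.50.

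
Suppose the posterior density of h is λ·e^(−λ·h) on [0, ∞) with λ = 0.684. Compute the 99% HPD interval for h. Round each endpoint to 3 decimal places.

[0.000, 6.733]

The exponential density is strictly decreasing on [0, ∞), so the HPD interval is anchored at 0: [0, q] with P(h ≤ q) = 0.99.
q = −ln(1 − 0.99) / 0.684 = 4.6052 / 0.684 = 6.733.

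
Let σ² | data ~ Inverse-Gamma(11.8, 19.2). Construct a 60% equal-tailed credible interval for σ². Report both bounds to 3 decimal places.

[1.319, 2.168]

Inverse-Gamma(11.8, 19.2) quantiles: F⁻¹(0.2) and F⁻¹(0.8).
Equivalently, 1/σ² ~ Gamma(11.8, rate = 19.2); invert its 0.8 and 0.2 quantiles.
Posterior mean ≈ 1.778, SD ≈ 0.568; a Normal approximation gives roughly [1.300, 2.256].
Exact: lower = 1.319; upper = 2.168.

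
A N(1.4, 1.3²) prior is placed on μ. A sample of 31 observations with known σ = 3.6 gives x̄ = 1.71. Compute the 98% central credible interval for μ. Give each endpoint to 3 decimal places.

[0.302, 2.995]

Posterior precision = 1/1.3² + 31/3.6² = 0.5917 + 2.3920 = 2.9837, so posterior SD = 0.5789.
Posterior mean = (1.4/1.3² + 31·1.71/3.6²) / 2.9837 = 1.6485.
Interval: 1.6485 ± 2.326 × 0.5789 → [0.302, 2.995].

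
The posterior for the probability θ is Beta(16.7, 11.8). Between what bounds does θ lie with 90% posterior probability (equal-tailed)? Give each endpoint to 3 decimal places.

[0.433, 0.732]

Posterior: Beta(16.7, 11.8).
Equal-tailed 90% interval: the 0.05 and 0.95 quantiles of Beta(16.7, 11.8).
Posterior mean ≈ 0.586, SD ≈ 0.091; a Normal approximation gives roughly [0.437, 0.735].
Exact: F⁻¹(0.05) = 0.433; F⁻¹(0.95) = 0.732.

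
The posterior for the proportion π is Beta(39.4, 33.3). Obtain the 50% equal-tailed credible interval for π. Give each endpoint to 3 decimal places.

[0.503, 0.582]

Posterior: Beta(39.4, 33.3).
Equal-tailed 50% interval: the 0.25 and 0.75 quantiles of Beta(39.4, 33.3).
Posterior mean ≈ 0.542, SD ≈ 0.058; a Normal approximation gives roughly [0.503, 0.581].
Exact: F⁻¹(0.25) = 0.503; F⁻¹(0.75) = 0.582.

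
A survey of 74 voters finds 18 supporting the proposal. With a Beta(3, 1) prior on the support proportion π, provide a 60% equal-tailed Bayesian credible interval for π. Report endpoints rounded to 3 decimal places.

[0.226, 0.311]

Posterior: Beta(3+18, 1+56) = Beta(21, 57).
Equal-tailed 60% interval: the 0.2 and 0.8 quantiles of Beta(21, 57).
Posterior mean ≈ 0.269, SD ≈ 0.050; a Normal approximation gives roughly [0.227, 0.311].
Exact: F⁻¹(0.2) = 0.226; F⁻¹(0.8) = 0.311.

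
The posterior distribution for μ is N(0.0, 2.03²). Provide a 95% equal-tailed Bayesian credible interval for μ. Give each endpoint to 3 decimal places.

[-3.979, 3.979]

The posterior is symmetric, so the 95% equal-tailed interval is μ = 0.0 ± z·2.03 with z = 1.960.
Half-width: 1.960 × 2.03 = 3.979.
0.0 − 3.979 = -3.979; 0.0 + 3.979 = 3.979.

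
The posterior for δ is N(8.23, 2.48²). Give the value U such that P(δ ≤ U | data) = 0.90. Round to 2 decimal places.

Need U with P(δ ≤ U) = 0.90: U = 8.23 + z_{0.1}·2.48.
z = 1.282; U = 8.23 + 1.282 × 2.48 = 11.41.

11.41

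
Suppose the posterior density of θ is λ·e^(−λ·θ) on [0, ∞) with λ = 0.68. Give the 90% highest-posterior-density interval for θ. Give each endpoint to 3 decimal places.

[0.000, 3.386]

The exponential density is strictly decreasing on [0, ∞), so the HPD interval is anchored at 0: [0, q] with P(θ ≤ q) = 0.90.
q = −ln(1 − 0.90) / 0.68 = 2.3026 / 0.68 = 3.386.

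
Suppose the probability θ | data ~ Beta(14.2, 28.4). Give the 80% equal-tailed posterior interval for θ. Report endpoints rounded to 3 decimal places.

Posterior: Beta(14.2, 28.4).
Equal-tailed 80% interval: the 0.1 and 0.9 quantiles of Beta(14.2, 28.4).
Posterior mean ≈ 0.333, SD ≈ 0.071; a Normal approximation gives roughly [0.242, 0.425].
Exact: F⁻¹(0.1) = 0.243; F⁻¹(0.9) = 0.427.

[0.243, 0.427]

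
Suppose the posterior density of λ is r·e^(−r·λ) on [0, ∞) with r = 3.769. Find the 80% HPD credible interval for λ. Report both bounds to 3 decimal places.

The exponential density is strictly decreasing on [0, ∞), so the HPD interval is anchored at 0: [0, q] with P(λ ≤ q) = 0.80.
q = −ln(1 − 0.80) / 3.769 = 1.6094 / 3.769 = 0.427.

[0.000, 0.427]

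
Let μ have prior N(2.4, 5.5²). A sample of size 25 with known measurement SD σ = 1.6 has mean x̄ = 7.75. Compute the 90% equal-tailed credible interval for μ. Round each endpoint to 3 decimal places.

Posterior precision = 1/5.5² + 25/1.6² = 0.0331 + 9.7656 = 9.7987, so posterior SD = 0.3195.
Posterior mean = (2.4/5.5² + 25·7.75/1.6²) / 9.7987 = 7.7320.
Interval: 7.7320 ± 1.645 × 0.3195 → [7.206, 8.257].

[7.206, 8.257]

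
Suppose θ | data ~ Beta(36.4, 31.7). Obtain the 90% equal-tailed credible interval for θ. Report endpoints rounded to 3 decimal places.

Posterior: Beta(36.4, 31.7).
Equal-tailed 90% interval: the 0.05 and 0.95 quantiles of Beta(36.4, 31.7).
Posterior mean ≈ 0.535, SD ≈ 0.060; a Normal approximation gives roughly [0.436, 0.633].
Exact: F⁻¹(0.05) = 0.435; F⁻¹(0.95) = 0.633.

[0.435, 0.633]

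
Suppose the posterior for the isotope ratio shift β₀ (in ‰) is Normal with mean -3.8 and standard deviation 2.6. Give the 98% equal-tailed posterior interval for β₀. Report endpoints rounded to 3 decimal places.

[-9.849, 2.249]

The posterior is symmetric, so the 98% equal-tailed interval is β₀ = -3.8 ± z·2.6 with z = 2.326.
Half-width: 2.326 × 2.6 = 6.049.
-3.8 − 6.049 = -9.849; -3.8 + 6.049 = 2.249.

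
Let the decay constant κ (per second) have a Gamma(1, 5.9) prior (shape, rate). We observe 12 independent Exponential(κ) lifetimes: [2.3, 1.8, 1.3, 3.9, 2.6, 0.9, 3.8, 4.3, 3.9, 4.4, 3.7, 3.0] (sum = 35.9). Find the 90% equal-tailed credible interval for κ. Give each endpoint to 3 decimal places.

Posterior: Gamma(1+12, 5.9+35.9) = Gamma(13, 41.8) (shape, rate).
Equal-tailed 90% interval: Gamma(13, 41.8) quantiles at 0.05 and 0.95.
Posterior mean ≈ 0.311, SD ≈ 0.086; a Normal approximation gives roughly [0.169, 0.453].
Exact: lower = 0.184; upper = 0.465.

[0.184, 0.465]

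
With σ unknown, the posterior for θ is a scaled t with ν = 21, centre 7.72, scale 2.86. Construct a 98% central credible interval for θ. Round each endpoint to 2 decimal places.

The t_21 distribution is symmetric; the 98% interval is 7.72 ± t·2.86 with t_{0.99,21} = 2.518.
Half-width: 2.518 × 2.86 = 7.20.
7.72 − 7.20 = 0.52; 7.72 + 7.20 = 14.92.

[0.52, 14.92]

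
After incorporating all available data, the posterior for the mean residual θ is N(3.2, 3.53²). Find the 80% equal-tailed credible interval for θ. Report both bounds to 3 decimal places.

The posterior is symmetric, so the 80% equal-tailed interval is θ = 3.2 ± z·3.53 with z = 1.282.
Half-width: 1.282 × 3.53 = 4.524.
3.2 − 4.524 = -1.324; 3.2 + 4.524 = 7.724.

[-1.324, 7.724]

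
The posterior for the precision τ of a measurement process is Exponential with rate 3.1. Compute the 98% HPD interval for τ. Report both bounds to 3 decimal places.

[0.000, 1.262]

The exponential density is strictly decreasing on [0, ∞), so the HPD interval is anchored at 0: [0, q] with P(τ ≤ q) = 0.98.
q = −ln(1 − 0.98) / 3.1 = 3.9120 / 3.1 = 1.262.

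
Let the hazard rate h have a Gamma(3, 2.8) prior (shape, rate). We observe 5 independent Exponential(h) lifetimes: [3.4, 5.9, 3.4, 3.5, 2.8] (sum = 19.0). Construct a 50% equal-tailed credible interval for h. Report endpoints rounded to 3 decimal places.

Posterior: Gamma(3+5, 2.8+19.0) = Gamma(8, 21.8) (shape, rate).
Equal-tailed 50% interval: Gamma(8, 21.8) quantiles at 0.25 and 0.75.
Posterior mean ≈ 0.367, SD ≈ 0.130; a Normal approximation gives roughly [0.279, 0.454].
Exact: lower = 0.273; upper = 0.444.

[0.273, 0.444]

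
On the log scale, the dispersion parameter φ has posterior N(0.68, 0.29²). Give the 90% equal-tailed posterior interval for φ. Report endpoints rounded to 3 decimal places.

On the log scale the 90% interval is 0.68 ± 1.645 × 0.29 = [0.2030, 1.1570].
Exponentiate: [e^0.2030, e^1.1570] = [1.225, 3.180].

[1.225, 3.180]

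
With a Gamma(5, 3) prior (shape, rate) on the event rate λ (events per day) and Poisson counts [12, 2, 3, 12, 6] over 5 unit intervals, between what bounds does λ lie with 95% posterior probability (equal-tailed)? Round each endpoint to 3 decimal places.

[3.572, 6.664]

Posterior: Gamma(5+35, 3+5) = Gamma(40, 8) (shape, rate).
Equal-tailed 95% interval: Gamma(40, 8) quantiles at 0.025 and 0.975.
Posterior mean ≈ 5.000, SD ≈ 0.791; a Normal approximation gives roughly [3.451, 6.549].
Exact: lower = 3.572; upper = 6.664.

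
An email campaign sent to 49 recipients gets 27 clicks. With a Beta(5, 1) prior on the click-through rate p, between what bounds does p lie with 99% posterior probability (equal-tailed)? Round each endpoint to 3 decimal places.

Posterior: Beta(5+27, 1+22) = Beta(32, 23).
Equal-tailed 99% interval: the 0.005 and 0.995 quantiles of Beta(32, 23).
Posterior mean ≈ 0.582, SD ≈ 0.066; a Normal approximation gives roughly [0.412, 0.752].
Exact: F⁻¹(0.005) = 0.409; F⁻¹(0.995) = 0.743.

[0.409, 0.743]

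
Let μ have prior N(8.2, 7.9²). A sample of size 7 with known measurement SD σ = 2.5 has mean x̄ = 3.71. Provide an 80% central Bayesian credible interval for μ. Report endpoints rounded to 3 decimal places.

[2.571, 4.976]

Posterior precision = 1/7.9² + 7/2.5² = 0.0160 + 1.1200 = 1.1360, so posterior SD = 0.9382.
Posterior mean = (8.2/7.9² + 7·3.71/2.5²) / 1.1360 = 3.7733.
Interval: 3.7733 ± 1.282 × 0.9382 → [2.571, 4.976].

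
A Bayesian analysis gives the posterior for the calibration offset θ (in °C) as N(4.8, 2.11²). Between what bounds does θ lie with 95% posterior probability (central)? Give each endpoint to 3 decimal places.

The posterior is symmetric, so the 95% equal-tailed interval is θ = 4.8 ± z·2.11 with z = 1.960.
Half-width: 1.960 × 2.11 = 4.136.
4.8 − 4.136 = 0.664; 4.8 + 4.136 = 8.936.

[0.664, 8.936]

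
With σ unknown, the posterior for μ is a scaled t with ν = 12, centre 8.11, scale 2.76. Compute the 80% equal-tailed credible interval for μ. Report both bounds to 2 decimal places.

[4.37, 11.85]

The t_12 distribution is symmetric; the 80% interval is 8.11 ± t·2.76 with t_{0.9,12} = 1.356.
Half-width: 1.356 × 2.76 = 3.74.
8.11 − 3.74 = 4.37; 8.11 + 3.74 = 11.85.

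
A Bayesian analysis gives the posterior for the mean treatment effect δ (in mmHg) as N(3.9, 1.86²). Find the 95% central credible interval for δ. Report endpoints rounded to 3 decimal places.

[0.254, 7.546]

The posterior is symmetric, so the 95% equal-tailed interval is δ = 3.9 ± z·1.86 with z = 1.960.
Half-width: 1.960 × 1.86 = 3.646.
3.9 − 3.646 = 0.254; 3.9 + 3.646 = 7.546.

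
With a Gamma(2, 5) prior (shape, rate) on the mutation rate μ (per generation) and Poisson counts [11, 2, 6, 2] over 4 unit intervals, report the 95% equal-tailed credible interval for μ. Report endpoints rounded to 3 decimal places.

[1.620, 3.701]

Posterior: Gamma(2+21, 5+4) = Gamma(23, 9) (shape, rate).
Equal-tailed 95% interval: Gamma(23, 9) quantiles at 0.025 and 0.975.
Posterior mean ≈ 2.556, SD ≈ 0.533; a Normal approximation gives roughly [1.511, 3.600].
Exact: lower = 1.620; upper = 3.701.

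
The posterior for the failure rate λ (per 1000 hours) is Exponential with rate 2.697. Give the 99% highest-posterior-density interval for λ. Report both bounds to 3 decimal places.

[0.000, 1.708]

The exponential density is strictly decreasing on [0, ∞), so the HPD interval is anchored at 0: [0, q] with P(λ ≤ q) = 0.99.
q = −ln(1 − 0.99) / 2.697 = 4.6052 / 2.697 = 1.708.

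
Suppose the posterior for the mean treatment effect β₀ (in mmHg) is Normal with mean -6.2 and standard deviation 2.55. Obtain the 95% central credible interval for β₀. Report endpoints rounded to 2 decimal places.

[-11.20, -1.20]

The posterior is symmetric, so the 95% equal-tailed interval is β₀ = -6.2 ± z·2.55 with z = 1.960.
Half-width: 1.960 × 2.55 = 5.00.
-6.2 − 5.00 = -11.20; -6.2 + 5.00 = -1.20.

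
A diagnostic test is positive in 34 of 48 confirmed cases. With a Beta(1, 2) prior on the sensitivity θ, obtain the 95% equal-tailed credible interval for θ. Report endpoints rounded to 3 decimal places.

[0.554, 0.805]

Posterior: Beta(1+34, 2+14) = Beta(35, 16).
Equal-tailed 95% interval: the 0.025 and 0.975 quantiles of Beta(35, 16).
Posterior mean ≈ 0.686, SD ≈ 0.064; a Normal approximation gives roughly [0.560, 0.812].
Exact: F⁻¹(0.025) = 0.554; F⁻¹(0.975) = 0.805.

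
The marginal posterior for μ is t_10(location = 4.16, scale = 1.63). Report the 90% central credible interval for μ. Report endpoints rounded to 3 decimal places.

[1.206, 7.114]

The t_10 distribution is symmetric; the 90% interval is 4.16 ± t·1.63 with t_{0.95,10} = 1.812.
Half-width: 1.812 × 1.63 = 2.954.
4.16 − 2.954 = 1.206; 4.16 + 2.954 = 7.114.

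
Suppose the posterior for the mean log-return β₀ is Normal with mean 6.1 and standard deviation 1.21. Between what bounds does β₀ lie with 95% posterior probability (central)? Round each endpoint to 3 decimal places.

[3.728, 8.472]

The posterior is symmetric, so the 95% equal-tailed interval is β₀ = 6.1 ± z·1.21 with z = 1.960.
Half-width: 1.960 × 1.21 = 2.372.
6.1 − 2.372 = 3.728; 6.1 + 2.372 = 8.472.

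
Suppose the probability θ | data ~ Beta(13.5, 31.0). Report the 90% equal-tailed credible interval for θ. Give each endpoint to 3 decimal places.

Posterior: Beta(13.5, 31.0).
Equal-tailed 90% interval: the 0.05 and 0.95 quantiles of Beta(13.5, 31.0).
Posterior mean ≈ 0.303, SD ≈ 0.068; a Normal approximation gives roughly [0.191, 0.415].
Exact: F⁻¹(0.05) = 0.196; F⁻¹(0.95) = 0.420.

[0.196, 0.420]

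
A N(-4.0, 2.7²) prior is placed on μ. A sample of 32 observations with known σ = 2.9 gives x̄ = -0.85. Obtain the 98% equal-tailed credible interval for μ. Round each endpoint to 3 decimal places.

[-2.131, 0.212]

Posterior precision = 1/2.7² + 32/2.9² = 0.1372 + 3.8050 = 3.9422, so posterior SD = 0.5037.
Posterior mean = (-4.0/2.7² + 32·-0.85/2.9²) / 3.9422 = -0.9596.
Interval: -0.9596 ± 2.326 × 0.5037 → [-2.131, 0.212].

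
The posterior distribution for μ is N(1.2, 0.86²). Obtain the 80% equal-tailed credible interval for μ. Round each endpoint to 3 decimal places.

The posterior is symmetric, so the 80% equal-tailed interval is μ = 1.2 ± z·0.86 with z = 1.282.
Half-width: 1.282 × 0.86 = 1.102.
1.2 − 1.102 = 0.098; 1.2 + 1.102 = 2.302.

[0.098, 2.302]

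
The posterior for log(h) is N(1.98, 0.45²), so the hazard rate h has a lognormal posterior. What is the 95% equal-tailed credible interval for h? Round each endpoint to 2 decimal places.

[3.00, 17.50]

On the log scale the 95% interval is 1.98 ± 1.960 × 0.45 = [1.0980, 2.8620].
Exponentiate: [e^1.0980, e^2.8620] = [3.00, 17.50].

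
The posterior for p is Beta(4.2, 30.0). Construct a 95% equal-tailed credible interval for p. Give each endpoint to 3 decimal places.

Posterior: Beta(4.2, 30.0).
Equal-tailed 95% interval: the 0.025 and 0.975 quantiles of Beta(4.2, 30.0).
Posterior mean ≈ 0.123, SD ≈ 0.055; a Normal approximation gives roughly [0.014, 0.231].
Exact: F⁻¹(0.025) = 0.037; F⁻¹(0.975) = 0.250.

[0.037, 0.250]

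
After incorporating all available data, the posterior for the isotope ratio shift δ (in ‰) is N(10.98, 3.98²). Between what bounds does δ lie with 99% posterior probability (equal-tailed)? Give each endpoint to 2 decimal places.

[0.73, 21.23]

The posterior is symmetric, so the 99% equal-tailed interval is δ = 10.98 ± z·3.98 with z = 2.576.
Half-width: 2.576 × 3.98 = 10.25.
10.98 − 10.25 = 0.73; 10.98 + 10.25 = 21.23.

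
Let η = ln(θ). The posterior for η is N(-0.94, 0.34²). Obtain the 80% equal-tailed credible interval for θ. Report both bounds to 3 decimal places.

[0.253, 0.604]

On the log scale the 80% interval is -0.94 ± 1.282 × 0.34 = [-1.3757, -0.5043].
Exponentiate: [e^-1.3757, e^-0.5043] = [0.253, 0.604].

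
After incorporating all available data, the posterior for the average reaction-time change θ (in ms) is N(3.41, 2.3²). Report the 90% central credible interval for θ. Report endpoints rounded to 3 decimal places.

The posterior is symmetric, so the 90% equal-tailed interval is θ = 3.41 ± z·2.3 with z = 1.645.
Half-width: 1.645 × 2.3 = 3.783.
3.41 − 3.783 = -0.373; 3.41 + 3.783 = 7.193.

[-0.373, 7.193]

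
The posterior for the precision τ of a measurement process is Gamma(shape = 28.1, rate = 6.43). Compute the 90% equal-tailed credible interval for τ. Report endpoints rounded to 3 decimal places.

Posterior: Gamma(shape 28.1, rate 6.43).
Equal-tailed 90% interval: Gamma(28.1, 6.43) quantiles at 0.05 and 0.95.
Posterior mean ≈ 4.370, SD ≈ 0.824; a Normal approximation gives roughly [3.014, 5.726].
Exact: lower = 3.108; upper = 5.809.

[3.108, 5.809]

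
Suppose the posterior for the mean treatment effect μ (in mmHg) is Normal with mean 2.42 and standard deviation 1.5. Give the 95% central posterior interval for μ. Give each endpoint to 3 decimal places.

The posterior is symmetric, so the 95% equal-tailed interval is μ = 2.42 ± z·1.5 with z = 1.960.
Half-width: 1.960 × 1.5 = 2.940.
2.42 − 2.940 = -0.520; 2.42 + 2.940 = 5.360.

[-0.520, 5.360]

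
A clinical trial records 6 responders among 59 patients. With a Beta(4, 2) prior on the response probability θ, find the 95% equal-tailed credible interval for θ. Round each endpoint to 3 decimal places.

Posterior: Beta(4+6, 2+53) = Beta(10, 55).
Equal-tailed 95% interval: the 0.025 and 0.975 quantiles of Beta(10, 55).
Posterior mean ≈ 0.154, SD ≈ 0.044; a Normal approximation gives roughly [0.067, 0.241].
Exact: F⁻¹(0.025) = 0.078; F⁻¹(0.975) = 0.250.

[0.078, 0.250]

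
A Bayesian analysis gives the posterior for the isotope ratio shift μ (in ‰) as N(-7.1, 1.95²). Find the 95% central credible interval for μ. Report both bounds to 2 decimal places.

[-10.92, -3.28]

The posterior is symmetric, so the 95% equal-tailed interval is μ = -7.1 ± z·1.95 with z = 1.960.
Half-width: 1.960 × 1.95 = 3.82.
-7.1 − 3.82 = -10.92; -7.1 + 3.82 = -3.28.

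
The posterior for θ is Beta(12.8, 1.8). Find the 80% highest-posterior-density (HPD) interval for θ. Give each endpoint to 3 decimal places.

The posterior is unimodal and skewed, so the HPD interval has equal density at both endpoints and is the shortest 80% interval.
Solving f(0.808) = f(0.991) with F(0.991) − F(0.808) = 0.80 gives [0.808, 0.991].
For comparison, the equal-tailed interval is [0.762, 0.968]; the HPD is narrower and shifted toward the mode.

[0.808, 0.991]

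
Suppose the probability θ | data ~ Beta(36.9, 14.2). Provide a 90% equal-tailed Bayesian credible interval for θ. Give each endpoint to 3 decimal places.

Posterior: Beta(36.9, 14.2).
Equal-tailed 90% interval: the 0.05 and 0.95 quantiles of Beta(36.9, 14.2).
Posterior mean ≈ 0.722, SD ≈ 0.062; a Normal approximation gives roughly [0.620, 0.824].
Exact: F⁻¹(0.05) = 0.615; F⁻¹(0.95) = 0.819.

[0.615, 0.819]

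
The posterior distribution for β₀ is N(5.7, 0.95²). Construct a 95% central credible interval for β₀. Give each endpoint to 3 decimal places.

[3.838, 7.562]

The posterior is symmetric, so the 95% equal-tailed interval is β₀ = 5.7 ± z·0.95 with z = 1.960.
Half-width: 1.960 × 0.95 = 1.862.
5.7 − 1.862 = 3.838; 5.7 + 1.862 = 7.562.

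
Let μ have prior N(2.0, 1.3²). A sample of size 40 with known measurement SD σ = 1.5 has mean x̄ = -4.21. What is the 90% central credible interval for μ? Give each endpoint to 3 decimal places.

[-4.394, -3.626]

Posterior precision = 1/1.3² + 40/1.5² = 0.5917 + 17.7778 = 18.3695, so posterior SD = 0.2333.
Posterior mean = (2.0/1.3² + 40·-4.21/1.5²) / 18.3695 = -4.0100.
Interval: -4.0100 ± 1.645 × 0.2333 → [-4.394, -3.626].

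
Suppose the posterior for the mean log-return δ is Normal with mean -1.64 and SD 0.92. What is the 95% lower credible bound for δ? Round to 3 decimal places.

Need L with P(δ ≥ L) = 0.95: L = -1.64 − z_{0.05}·0.92.
z = 1.645; L = -1.64 − 1.645 × 0.92 = -3.153.

-3.153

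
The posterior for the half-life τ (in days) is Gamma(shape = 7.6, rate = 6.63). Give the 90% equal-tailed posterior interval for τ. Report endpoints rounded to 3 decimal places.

[0.558, 1.905]

Posterior: Gamma(shape 7.6, rate 6.63).
Equal-tailed 90% interval: Gamma(7.6, 6.63) quantiles at 0.05 and 0.95.
Posterior mean ≈ 1.146, SD ≈ 0.416; a Normal approximation gives roughly [0.462, 1.830].
Exact: lower = 0.558; upper = 1.905.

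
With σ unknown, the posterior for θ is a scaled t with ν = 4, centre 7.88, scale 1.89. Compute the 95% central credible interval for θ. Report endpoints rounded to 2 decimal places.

The t_4 distribution is symmetric; the 95% interval is 7.88 ± t·1.89 with t_{0.975,4} = 2.776.
Half-width: 2.776 × 1.89 = 5.25.
7.88 − 5.25 = 2.63; 7.88 + 5.25 = 13.13.

[2.63, 13.13]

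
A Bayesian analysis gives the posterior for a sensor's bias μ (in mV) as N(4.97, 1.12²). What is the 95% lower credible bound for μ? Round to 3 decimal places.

Need L with P(μ ≥ L) = 0.95: L = 4.97 − z_{0.05}·1.12.
z = 1.645; L = 4.97 − 1.645 × 1.12 = 3.128.

3.128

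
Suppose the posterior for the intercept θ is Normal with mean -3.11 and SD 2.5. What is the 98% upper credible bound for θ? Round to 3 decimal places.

Need U with P(θ ≤ U) = 0.98: U = -3.11 + z_{0.02}·2.5.
z = 2.054; U = -3.11 + 2.054 × 2.5 = 2.024.

2.024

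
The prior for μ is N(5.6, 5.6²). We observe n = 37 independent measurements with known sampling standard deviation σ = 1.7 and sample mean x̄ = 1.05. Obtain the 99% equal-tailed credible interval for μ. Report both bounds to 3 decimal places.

[0.342, 1.780]

Posterior precision = 1/5.6² + 37/1.7² = 0.0319 + 12.8028 = 12.8347, so posterior SD = 0.2791.
Posterior mean = (5.6/5.6² + 37·1.05/1.7²) / 12.8347 = 1.0613.
Interval: 1.0613 ± 2.576 × 0.2791 → [0.342, 1.780].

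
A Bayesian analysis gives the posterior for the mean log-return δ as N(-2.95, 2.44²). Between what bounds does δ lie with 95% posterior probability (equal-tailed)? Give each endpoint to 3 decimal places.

[-7.732, 1.832]

The posterior is symmetric, so the 95% equal-tailed interval is δ = -2.95 ± z·2.44 with z = 1.960.
Half-width: 1.960 × 2.44 = 4.782.
-2.95 − 4.782 = -7.732; -2.95 + 4.782 = 1.832.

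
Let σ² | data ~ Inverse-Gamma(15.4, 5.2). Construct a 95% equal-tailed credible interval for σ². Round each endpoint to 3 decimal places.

[0.217, 0.598]

Inverse-Gamma(15.4, 5.2) quantiles: F⁻¹(0.025) and F⁻¹(0.975).
Equivalently, 1/σ² ~ Gamma(15.4, rate = 5.2); invert its 0.975 and 0.025 quantiles.
Posterior mean ≈ 0.361, SD ≈ 0.099; a Normal approximation gives roughly [0.168, 0.554].
Exact: lower = 0.217; upper = 0.598.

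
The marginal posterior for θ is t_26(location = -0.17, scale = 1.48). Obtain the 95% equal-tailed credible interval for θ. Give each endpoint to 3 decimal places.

The t_26 distribution is symmetric; the 95% interval is -0.17 ± t·1.48 with t_{0.975,26} = 2.056.
Half-width: 2.056 × 1.48 = 3.042.
-0.17 − 3.042 = -3.212; -0.17 + 3.042 = 2.872.

[-3.212, 2.872]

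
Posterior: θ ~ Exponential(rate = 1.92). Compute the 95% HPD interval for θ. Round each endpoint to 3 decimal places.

The exponential density is strictly decreasing on [0, ∞), so the HPD interval is anchored at 0: [0, q] with P(θ ≤ q) = 0.95.
q = −ln(1 − 0.95) / 1.92 = 2.9957 / 1.92 = 1.560.

[0.000, 1.560]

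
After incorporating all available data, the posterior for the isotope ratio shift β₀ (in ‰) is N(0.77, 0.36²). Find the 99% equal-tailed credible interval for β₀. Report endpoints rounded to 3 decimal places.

The posterior is symmetric, so the 99% equal-tailed interval is β₀ = 0.77 ± z·0.36 with z = 2.576.
Half-width: 2.576 × 0.36 = 0.927.
0.77 − 0.927 = -0.157; 0.77 + 0.927 = 1.697.

[-0.157, 1.697]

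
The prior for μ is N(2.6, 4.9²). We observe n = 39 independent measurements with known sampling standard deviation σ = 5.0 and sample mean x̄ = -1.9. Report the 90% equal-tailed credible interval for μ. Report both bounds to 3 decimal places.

[-3.083, -0.483]

Posterior precision = 1/4.9² + 39/5.0² = 0.0416 + 1.5600 = 1.6016, so posterior SD = 0.7902.
Posterior mean = (2.6/4.9² + 39·-1.9/5.0²) / 1.6016 = -1.7830.
Interval: -1.7830 ± 1.645 × 0.7902 → [-3.083, -0.483].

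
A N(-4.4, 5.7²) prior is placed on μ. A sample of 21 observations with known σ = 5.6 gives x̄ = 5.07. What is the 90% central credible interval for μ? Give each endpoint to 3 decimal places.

[2.688, 6.619]

Posterior precision = 1/5.7² + 21/5.6² = 0.0308 + 0.6696 = 0.7004, so posterior SD = 1.1949.
Posterior mean = (-4.4/5.7² + 21·5.07/5.6²) / 0.7004 = 4.6539.
Interval: 4.6539 ± 1.645 × 1.1949 → [2.688, 6.619].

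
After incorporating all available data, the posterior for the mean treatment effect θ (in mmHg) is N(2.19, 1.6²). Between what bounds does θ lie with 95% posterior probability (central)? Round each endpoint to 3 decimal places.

The posterior is symmetric, so the 95% equal-tailed interval is θ = 2.19 ± z·1.6 with z = 1.960.
Half-width: 1.960 × 1.6 = 3.136.
2.19 − 3.136 = -0.946; 2.19 + 3.136 = 5.326.

[-0.946, 5.326]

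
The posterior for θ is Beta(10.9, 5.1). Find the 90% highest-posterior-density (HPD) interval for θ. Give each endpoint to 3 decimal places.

[0.500, 0.868]

The posterior is unimodal and skewed, so the HPD interval has equal density at both endpoints and is the shortest 90% interval.
Solving f(0.500) = f(0.868) with F(0.868) − F(0.500) = 0.90 gives [0.500, 0.868].
For comparison, the equal-tailed interval is [0.482, 0.854]; the HPD is narrower and shifted toward the mode.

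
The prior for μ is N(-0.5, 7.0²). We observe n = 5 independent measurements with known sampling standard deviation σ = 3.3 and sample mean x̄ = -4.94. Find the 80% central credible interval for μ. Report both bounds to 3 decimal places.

[-6.602, -2.900]

Posterior precision = 1/7.0² + 5/3.3² = 0.0204 + 0.4591 = 0.4795, so posterior SD = 1.4441.
Posterior mean = (-0.5/7.0² + 5·-4.94/3.3²) / 0.4795 = -4.7510.
Interval: -4.7510 ± 1.282 × 1.4441 → [-6.602, -2.900].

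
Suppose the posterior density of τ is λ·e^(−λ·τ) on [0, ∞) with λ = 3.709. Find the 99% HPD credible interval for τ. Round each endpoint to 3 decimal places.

The exponential density is strictly decreasing on [0, ∞), so the HPD interval is anchored at 0: [0, q] with P(τ ≤ q) = 0.99.
q = −ln(1 − 0.99) / 3.709 = 4.6052 / 3.709 = 1.242.

[0.000, 1.242]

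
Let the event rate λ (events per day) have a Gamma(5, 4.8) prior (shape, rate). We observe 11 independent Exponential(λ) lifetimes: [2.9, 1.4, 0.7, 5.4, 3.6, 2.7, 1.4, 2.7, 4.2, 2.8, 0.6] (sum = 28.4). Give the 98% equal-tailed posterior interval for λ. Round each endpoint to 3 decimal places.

Posterior: Gamma(5+11, 4.8+28.4) = Gamma(16, 33.2) (shape, rate).
Equal-tailed 98% interval: Gamma(16, 33.2) quantiles at 0.01 and 0.99.
Posterior mean ≈ 0.482, SD ≈ 0.120; a Normal approximation gives roughly [0.202, 0.762].
Exact: lower = 0.246; upper = 0.806.

[0.246, 0.806]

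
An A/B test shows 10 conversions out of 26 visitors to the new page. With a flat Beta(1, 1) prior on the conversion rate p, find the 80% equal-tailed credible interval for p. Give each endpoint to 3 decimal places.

Posterior: Beta(1+10, 1+16) = Beta(11, 17).
Equal-tailed 80% interval: the 0.1 and 0.9 quantiles of Beta(11, 17).
Posterior mean ≈ 0.393, SD ≈ 0.091; a Normal approximation gives roughly [0.277, 0.509].
Exact: F⁻¹(0.1) = 0.277; F⁻¹(0.9) = 0.512.

[0.277, 0.512]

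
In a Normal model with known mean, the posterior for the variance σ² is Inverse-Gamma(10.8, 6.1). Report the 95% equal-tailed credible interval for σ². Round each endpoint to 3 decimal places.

[0.336, 1.140]

Inverse-Gamma(10.8, 6.1) quantiles: F⁻¹(0.025) and F⁻¹(0.975).
Equivalently, 1/σ² ~ Gamma(10.8, rate = 6.1); invert its 0.975 and 0.025 quantiles.
Posterior mean ≈ 0.622, SD ≈ 0.210; a Normal approximation gives roughly [0.211, 1.034].
Exact: lower = 0.336; upper = 1.140.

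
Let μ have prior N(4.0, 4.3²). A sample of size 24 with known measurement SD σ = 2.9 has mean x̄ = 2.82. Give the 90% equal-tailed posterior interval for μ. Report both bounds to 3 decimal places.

[1.877, 3.807]

Posterior precision = 1/4.3² + 24/2.9² = 0.0541 + 2.8537 = 2.9078, so posterior SD = 0.5864.
Posterior mean = (4.0/4.3² + 24·2.82/2.9²) / 2.9078 = 2.8419.
Interval: 2.8419 ± 1.645 × 0.5864 → [1.877, 3.807].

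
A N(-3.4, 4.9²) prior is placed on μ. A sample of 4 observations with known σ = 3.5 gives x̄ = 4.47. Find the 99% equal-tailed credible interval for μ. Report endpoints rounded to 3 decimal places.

[-0.665, 7.825]

Posterior precision = 1/4.9² + 4/3.5² = 0.0416 + 0.3265 = 0.3682, so posterior SD = 1.6480.
Posterior mean = (-3.4/4.9² + 4·4.47/3.5²) / 0.3682 = 3.5797.
Interval: 3.5797 ± 2.576 × 1.6480 → [-0.665, 7.825].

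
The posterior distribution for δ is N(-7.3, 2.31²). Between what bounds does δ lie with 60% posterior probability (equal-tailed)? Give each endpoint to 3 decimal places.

[-9.244, -5.356]

The posterior is symmetric, so the 60% equal-tailed interval is δ = -7.3 ± z·2.31 with z = 0.842.
Half-width: 0.842 × 2.31 = 1.944.
-7.3 − 1.944 = -9.244; -7.3 + 1.944 = -5.356.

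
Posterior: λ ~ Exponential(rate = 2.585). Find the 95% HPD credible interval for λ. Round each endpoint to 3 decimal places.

[0.000, 1.159]

The exponential density is strictly decreasing on [0, ∞), so the HPD interval is anchored at 0: [0, q] with P(λ ≤ q) = 0.95.
q = −ln(1 − 0.95) / 2.585 = 2.9957 / 2.585 = 1.159.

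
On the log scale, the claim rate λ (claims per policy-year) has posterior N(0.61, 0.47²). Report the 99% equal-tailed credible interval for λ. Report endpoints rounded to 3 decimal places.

On the log scale the 99% interval is 0.61 ± 2.576 × 0.47 = [-0.6006, 1.8206].
Exponentiate: [e^-0.6006, e^1.8206] = [0.548, 6.176].

[0.548, 6.176]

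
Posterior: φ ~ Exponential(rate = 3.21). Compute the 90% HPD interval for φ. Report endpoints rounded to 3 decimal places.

[0.000, 0.717]

The exponential density is strictly decreasing on [0, ∞), so the HPD interval is anchored at 0: [0, q] with P(φ ≤ q) = 0.90.
q = −ln(1 − 0.90) / 3.21 = 2.3026 / 3.21 = 0.717.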